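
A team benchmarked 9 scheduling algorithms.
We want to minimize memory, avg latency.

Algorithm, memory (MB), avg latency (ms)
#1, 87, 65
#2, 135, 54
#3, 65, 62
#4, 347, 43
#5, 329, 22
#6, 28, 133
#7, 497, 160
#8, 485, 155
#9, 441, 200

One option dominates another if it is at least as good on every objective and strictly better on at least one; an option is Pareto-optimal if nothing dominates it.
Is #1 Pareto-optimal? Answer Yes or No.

#3 vs #1: memory 65≤87, avg latency 62≤65 — #3 is at least as good on every objective and strictly better on at least one, so #3 dominates #1.

No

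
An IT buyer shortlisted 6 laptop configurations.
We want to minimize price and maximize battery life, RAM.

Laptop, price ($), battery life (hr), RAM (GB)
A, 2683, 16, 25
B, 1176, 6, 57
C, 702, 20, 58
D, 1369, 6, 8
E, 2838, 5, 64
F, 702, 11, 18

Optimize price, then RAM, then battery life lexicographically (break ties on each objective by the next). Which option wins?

C

First minimize price: best is 702, kept {C, F}.
Then maximize RAM: best is 58, kept {C}.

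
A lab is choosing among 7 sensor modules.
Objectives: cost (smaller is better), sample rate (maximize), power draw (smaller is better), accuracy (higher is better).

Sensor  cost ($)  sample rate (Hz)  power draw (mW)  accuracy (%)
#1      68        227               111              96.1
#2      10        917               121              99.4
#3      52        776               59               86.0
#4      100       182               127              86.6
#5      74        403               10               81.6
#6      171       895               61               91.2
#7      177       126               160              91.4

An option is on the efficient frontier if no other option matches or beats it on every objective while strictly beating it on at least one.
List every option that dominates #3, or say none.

#1: worse on cost (68 vs 52).
#2: worse on power draw (121 vs 59).
#4: worse on cost (100 vs 52).
#5: worse on cost (74 vs 52).
#6: worse on cost (171 vs 52).
#7: worse on cost (177 vs 52).
No option dominates #3.

none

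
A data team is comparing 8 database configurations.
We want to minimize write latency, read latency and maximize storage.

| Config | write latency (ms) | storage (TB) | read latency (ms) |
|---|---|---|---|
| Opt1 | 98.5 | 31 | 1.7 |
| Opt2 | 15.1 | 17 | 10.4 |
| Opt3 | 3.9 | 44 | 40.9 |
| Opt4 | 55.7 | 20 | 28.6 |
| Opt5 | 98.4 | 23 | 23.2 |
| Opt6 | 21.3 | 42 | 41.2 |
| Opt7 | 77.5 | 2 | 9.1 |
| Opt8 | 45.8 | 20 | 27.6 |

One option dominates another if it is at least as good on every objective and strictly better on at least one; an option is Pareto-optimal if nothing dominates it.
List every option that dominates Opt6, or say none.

Opt3

Opt3: write latency 3.9≤21.3, storage 44≥42, read latency 40.9≤41.2 — dominates Opt6.
Others (Opt1, Opt2, Opt4, Opt5, Opt7, Opt8) are each worse than Opt6 on at least one objective.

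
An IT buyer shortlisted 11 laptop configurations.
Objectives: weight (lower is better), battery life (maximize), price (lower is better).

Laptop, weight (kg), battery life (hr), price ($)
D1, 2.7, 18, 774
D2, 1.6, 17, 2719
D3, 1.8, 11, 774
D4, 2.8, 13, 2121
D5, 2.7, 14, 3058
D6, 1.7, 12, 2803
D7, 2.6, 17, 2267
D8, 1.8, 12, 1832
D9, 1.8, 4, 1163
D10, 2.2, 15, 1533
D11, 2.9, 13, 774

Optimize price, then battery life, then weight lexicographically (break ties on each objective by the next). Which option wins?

First minimize price: best is 774, kept {D1, D3, D11}.
Then maximize battery life: best is 18, kept {D1}.

D1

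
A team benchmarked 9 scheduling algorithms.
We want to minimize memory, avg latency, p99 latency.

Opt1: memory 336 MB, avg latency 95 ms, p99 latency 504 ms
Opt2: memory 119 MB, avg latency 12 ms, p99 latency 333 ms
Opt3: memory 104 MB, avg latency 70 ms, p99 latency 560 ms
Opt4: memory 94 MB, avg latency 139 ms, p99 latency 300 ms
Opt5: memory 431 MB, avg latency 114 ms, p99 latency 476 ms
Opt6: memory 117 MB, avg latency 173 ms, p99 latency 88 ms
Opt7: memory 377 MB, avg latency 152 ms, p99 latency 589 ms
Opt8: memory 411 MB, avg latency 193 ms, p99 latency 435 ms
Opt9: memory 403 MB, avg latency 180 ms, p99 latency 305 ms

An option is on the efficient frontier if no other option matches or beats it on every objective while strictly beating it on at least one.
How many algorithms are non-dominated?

Opt1: dominated by Opt2 (memory 119≤336, avg latency 12≤95, p99 latency 333≤504).
Opt2: not dominated (best avg latency).
Opt3: not dominated.
Opt4: not dominated (best memory).
Opt5: dominated by Opt2 (memory 119≤431, avg latency 12≤114, p99 latency 333≤476).
Opt6: not dominated (best p99 latency).
Opt7: dominated by Opt1 (memory 336≤377, avg latency 95≤152, p99 latency 504≤589).
Opt8: dominated by Opt2 (memory 119≤411, avg latency 12≤193, p99 latency 333≤435).
Opt9: dominated by Opt4 (memory 94≤403, avg latency 139≤180, p99 latency 300≤305).
Pareto-optimal: Opt2, Opt3, Opt4, Opt6 → 4.

4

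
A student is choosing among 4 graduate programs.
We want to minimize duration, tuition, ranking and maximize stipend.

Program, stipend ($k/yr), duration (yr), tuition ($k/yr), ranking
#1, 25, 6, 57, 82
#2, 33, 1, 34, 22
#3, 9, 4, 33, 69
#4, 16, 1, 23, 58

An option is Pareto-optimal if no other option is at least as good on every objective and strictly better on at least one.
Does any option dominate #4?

No

#1: worse on duration (6 vs 1).
#2: worse on tuition (34 vs 23).
#3: worse on stipend (9 vs 16).
No option is at least as good as #4 on every objective and strictly better on one.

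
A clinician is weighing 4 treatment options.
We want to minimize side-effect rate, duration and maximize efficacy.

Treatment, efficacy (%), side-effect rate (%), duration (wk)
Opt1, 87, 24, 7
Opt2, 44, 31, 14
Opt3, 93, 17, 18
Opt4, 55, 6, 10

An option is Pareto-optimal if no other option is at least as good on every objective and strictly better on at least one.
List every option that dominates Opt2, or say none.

Opt1: efficacy 87≥44, side-effect rate 24≤31, duration 7≤14 — dominates Opt2.
Opt4: efficacy 55≥44, side-effect rate 6≤31, duration 10≤14 — dominates Opt2.
Others (Opt3) are each worse than Opt2 on at least one objective.

Opt1, Opt4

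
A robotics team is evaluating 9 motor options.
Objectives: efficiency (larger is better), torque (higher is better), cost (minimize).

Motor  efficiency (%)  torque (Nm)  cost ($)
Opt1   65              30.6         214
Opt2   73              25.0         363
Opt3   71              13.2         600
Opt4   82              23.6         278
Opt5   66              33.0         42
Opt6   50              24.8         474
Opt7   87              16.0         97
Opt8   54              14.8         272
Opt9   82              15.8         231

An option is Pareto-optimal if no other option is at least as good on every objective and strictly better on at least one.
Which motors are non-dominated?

Opt1: dominated by Opt5 (efficiency 66≥65, torque 33.0≥30.6, cost 42≤214).
Opt2: not dominated.
Opt3: dominated by Opt2 (efficiency 73≥71, torque 25.0≥13.2, cost 363≤600).
Opt4: not dominated.
Opt5: not dominated (best torque).
Opt6: dominated by Opt1 (efficiency 65≥50, torque 30.6≥24.8, cost 214≤474).
Opt7: not dominated (best efficiency).
Opt8: dominated by Opt1 (efficiency 65≥54, torque 30.6≥14.8, cost 214≤272).
Opt9: dominated by Opt7 (efficiency 87≥82, torque 16.0≥15.8, cost 97≤231).

Opt2, Opt4, Opt5, Opt7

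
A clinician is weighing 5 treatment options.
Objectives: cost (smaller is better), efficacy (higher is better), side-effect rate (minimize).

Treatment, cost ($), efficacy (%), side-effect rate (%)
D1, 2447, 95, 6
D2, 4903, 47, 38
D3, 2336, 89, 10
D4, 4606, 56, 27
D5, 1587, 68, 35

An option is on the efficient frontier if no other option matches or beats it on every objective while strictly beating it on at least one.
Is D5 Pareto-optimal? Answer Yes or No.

Yes

D1: worse on cost (2447 vs 1587).
D2: worse on cost (4903 vs 1587).
D3: worse on cost (2336 vs 1587).
D4: worse on cost (4606 vs 1587).
No option is at least as good as D5 on every objective and strictly better on one.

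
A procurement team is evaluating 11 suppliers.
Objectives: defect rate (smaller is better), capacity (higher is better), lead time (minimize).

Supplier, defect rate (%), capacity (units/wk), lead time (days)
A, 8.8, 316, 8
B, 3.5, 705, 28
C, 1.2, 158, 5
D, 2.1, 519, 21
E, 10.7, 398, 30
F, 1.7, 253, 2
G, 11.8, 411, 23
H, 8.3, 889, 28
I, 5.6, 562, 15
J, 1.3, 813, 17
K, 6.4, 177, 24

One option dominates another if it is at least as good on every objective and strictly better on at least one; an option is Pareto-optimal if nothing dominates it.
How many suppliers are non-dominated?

6

A: not dominated.
B: dominated by J (defect rate 1.3≤3.5, capacity 813≥705, lead time 17≤28).
C: not dominated (best defect rate).
D: dominated by J (defect rate 1.3≤2.1, capacity 813≥519, lead time 17≤21).
E: dominated by B (defect rate 3.5≤10.7, capacity 705≥398, lead time 28≤30).
F: not dominated (best lead time).
G: dominated by D (defect rate 2.1≤11.8, capacity 519≥411, lead time 21≤23).
H: not dominated (best capacity).
I: not dominated.
J: not dominated.
K: dominated by D (defect rate 2.1≤6.4, capacity 519≥177, lead time 21≤24).
Pareto-optimal: A, C, F, H, I, J → 6.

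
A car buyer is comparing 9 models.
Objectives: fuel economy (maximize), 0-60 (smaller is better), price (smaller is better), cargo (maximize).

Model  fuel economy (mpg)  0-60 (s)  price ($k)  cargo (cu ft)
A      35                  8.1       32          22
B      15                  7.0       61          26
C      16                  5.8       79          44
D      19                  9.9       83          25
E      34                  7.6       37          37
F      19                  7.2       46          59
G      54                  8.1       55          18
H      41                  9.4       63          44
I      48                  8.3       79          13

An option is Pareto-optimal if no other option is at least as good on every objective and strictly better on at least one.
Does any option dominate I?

Yes

G vs I: fuel economy 54≥48, 0-60 8.1≤8.3, price 55≤79, cargo 18≥13 — G is at least as good on every objective and strictly better on at least one, so G dominates I.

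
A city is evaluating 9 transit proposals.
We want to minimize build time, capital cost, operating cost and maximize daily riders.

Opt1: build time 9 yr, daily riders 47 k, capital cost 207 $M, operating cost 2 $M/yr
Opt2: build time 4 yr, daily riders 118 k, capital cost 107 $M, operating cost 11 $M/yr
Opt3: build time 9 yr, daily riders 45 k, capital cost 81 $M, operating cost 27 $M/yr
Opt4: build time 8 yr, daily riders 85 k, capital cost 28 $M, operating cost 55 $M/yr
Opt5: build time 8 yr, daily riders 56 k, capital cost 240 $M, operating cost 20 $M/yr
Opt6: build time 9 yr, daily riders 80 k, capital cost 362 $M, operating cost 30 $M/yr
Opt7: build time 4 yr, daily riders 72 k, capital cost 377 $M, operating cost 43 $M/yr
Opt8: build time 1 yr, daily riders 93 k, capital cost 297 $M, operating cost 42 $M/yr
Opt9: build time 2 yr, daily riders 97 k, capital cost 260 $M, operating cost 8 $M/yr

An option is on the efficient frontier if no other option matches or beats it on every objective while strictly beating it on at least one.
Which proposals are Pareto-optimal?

Opt1, Opt2, Opt3, Opt4, Opt8, Opt9

Opt1: not dominated (best operating cost).
Opt2: not dominated (best daily riders).
Opt3: not dominated.
Opt4: not dominated (best capital cost).
Opt5: dominated by Opt2 (build time 4≤8, daily riders 118≥56, capital cost 107≤240, operating cost 11≤20).
Opt6: dominated by Opt2 (build time 4≤9, daily riders 118≥80, capital cost 107≤362, operating cost 11≤30).
Opt7: dominated by Opt2 (build time 4≤4, daily riders 118≥72, capital cost 107≤377, operating cost 11≤43).
Opt8: not dominated (best build time).
Opt9: not dominated.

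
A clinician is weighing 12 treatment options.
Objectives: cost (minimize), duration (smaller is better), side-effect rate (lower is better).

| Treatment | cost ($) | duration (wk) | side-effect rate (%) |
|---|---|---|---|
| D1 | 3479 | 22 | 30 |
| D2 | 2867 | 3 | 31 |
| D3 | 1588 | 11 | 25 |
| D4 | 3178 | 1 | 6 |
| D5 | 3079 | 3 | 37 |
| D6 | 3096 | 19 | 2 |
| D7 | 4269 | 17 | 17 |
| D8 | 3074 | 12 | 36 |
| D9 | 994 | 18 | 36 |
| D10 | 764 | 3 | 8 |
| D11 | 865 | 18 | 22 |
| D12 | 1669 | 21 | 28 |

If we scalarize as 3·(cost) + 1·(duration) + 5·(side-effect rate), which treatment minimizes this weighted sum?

D10

D1: 3·3479 + 1·22 + 5·30 = 10609
D2: 3·2867 + 1·3 + 5·31 = 8759
D3: 3·1588 + 1·11 + 5·25 = 4900
D4: 3·3178 + 1·1 + 5·6 = 9565
D5: 3·3079 + 1·3 + 5·37 = 9425
D6: 3·3096 + 1·19 + 5·2 = 9317
D7: 3·4269 + 1·17 + 5·17 = 12909
D8: 3·3074 + 1·12 + 5·36 = 9414
D9: 3·994 + 1·18 + 5·36 = 3180
D10: 3·764 + 1·3 + 5·8 = 2335
D11: 3·865 + 1·18 + 5·22 = 2723
D12: 3·1669 + 1·21 + 5·28 = 5168
Lowest: D10 at 2335.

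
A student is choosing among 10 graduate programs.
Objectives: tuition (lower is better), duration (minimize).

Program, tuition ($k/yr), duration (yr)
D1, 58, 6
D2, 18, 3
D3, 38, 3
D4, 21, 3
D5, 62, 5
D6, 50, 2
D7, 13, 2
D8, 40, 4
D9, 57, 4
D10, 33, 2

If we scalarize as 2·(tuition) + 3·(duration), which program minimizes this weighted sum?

D1: 2·58 + 3·6 = 134
D2: 2·18 + 3·3 = 45
D3: 2·38 + 3·3 = 85
D4: 2·21 + 3·3 = 51
D5: 2·62 + 3·5 = 139
D6: 2·50 + 3·2 = 106
D7: 2·13 + 3·2 = 32
D8: 2·40 + 3·4 = 92
D9: 2·57 + 3·4 = 126
D10: 2·33 + 3·2 = 72
Lowest: D7 at 32.

D7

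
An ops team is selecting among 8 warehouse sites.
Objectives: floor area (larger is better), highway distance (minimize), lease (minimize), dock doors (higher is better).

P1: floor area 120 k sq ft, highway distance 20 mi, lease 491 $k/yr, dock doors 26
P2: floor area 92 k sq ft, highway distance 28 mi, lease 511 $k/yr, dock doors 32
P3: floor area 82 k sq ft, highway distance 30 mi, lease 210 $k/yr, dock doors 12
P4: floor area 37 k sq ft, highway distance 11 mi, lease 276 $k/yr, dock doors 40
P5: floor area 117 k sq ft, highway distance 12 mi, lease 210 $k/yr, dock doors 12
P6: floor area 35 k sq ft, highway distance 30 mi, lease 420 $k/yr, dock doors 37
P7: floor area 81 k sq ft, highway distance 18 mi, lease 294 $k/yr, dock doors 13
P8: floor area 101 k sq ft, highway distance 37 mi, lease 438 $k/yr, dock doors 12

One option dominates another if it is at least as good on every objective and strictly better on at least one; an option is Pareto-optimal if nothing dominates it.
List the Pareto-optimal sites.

P1: not dominated (best floor area).
P2: not dominated.
P3: dominated by P5 (floor area 117≥82, highway distance 12≤30, lease 210≤210, dock doors 12≥12).
P4: not dominated (best highway distance).
P5: not dominated.
P6: dominated by P4 (floor area 37≥35, highway distance 11≤30, lease 276≤420, dock doors 40≥37).
P7: not dominated.
P8: dominated by P5 (floor area 117≥101, highway distance 12≤37, lease 210≤438, dock doors 12≥12).

P1, P2, P4, P5, P7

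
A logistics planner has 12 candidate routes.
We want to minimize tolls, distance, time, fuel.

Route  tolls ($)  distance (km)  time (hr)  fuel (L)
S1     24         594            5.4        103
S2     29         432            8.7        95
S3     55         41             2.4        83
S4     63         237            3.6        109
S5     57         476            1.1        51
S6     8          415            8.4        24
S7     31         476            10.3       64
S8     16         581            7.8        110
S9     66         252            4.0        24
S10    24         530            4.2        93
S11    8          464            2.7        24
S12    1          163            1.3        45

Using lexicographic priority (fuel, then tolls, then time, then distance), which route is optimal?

First minimize fuel: best is 24, kept {S6, S9, S11}.
Then minimize tolls: best is 8, kept {S6, S11}.
Then minimize time: best is 2.7, kept {S11}.

S11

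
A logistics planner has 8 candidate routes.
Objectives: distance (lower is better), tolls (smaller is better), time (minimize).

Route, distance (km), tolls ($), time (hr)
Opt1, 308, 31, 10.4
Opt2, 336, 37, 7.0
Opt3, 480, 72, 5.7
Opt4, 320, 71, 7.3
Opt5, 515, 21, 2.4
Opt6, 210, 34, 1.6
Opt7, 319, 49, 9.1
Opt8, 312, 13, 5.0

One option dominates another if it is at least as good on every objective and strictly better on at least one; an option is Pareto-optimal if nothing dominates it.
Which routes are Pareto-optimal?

Opt1: not dominated.
Opt2: dominated by Opt6 (distance 210≤336, tolls 34≤37, time 1.6≤7.0).
Opt3: dominated by Opt6 (distance 210≤480, tolls 34≤72, time 1.6≤5.7).
Opt4: dominated by Opt6 (distance 210≤320, tolls 34≤71, time 1.6≤7.3).
Opt5: not dominated.
Opt6: not dominated (best distance).
Opt7: dominated by Opt6 (distance 210≤319, tolls 34≤49, time 1.6≤9.1).
Opt8: not dominated (best tolls).

Opt1, Opt5, Opt6, Opt8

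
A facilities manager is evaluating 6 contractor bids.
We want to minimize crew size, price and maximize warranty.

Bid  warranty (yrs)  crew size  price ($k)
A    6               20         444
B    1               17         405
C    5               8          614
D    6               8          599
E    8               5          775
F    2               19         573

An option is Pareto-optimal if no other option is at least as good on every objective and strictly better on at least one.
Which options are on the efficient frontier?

A, B, D, E, F

A: not dominated.
B: not dominated (best price).
C: dominated by D (warranty 6≥5, crew size 8≤8, price 599≤614).
D: not dominated.
E: not dominated (best warranty).
F: not dominated.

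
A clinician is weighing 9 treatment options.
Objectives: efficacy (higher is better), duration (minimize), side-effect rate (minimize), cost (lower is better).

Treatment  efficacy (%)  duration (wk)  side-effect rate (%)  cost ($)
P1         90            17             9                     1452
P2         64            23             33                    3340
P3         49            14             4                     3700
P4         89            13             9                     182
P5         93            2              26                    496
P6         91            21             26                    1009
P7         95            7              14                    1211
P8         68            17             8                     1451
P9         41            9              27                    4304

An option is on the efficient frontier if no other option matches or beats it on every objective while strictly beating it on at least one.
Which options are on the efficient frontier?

P1: not dominated.
P2: dominated by P1 (efficacy 90≥64, duration 17≤23, side-effect rate 9≤33, cost 1452≤3340).
P3: not dominated (best side-effect rate).
P4: not dominated (best cost).
P5: not dominated (best duration).
P6: dominated by P5 (efficacy 93≥91, duration 2≤21, side-effect rate 26≤26, cost 496≤1009).
P7: not dominated (best efficacy).
P8: not dominated.
P9: dominated by P5 (efficacy 93≥41, duration 2≤9, side-effect rate 26≤27, cost 496≤4304).

P1, P3, P4, P5, P7, P8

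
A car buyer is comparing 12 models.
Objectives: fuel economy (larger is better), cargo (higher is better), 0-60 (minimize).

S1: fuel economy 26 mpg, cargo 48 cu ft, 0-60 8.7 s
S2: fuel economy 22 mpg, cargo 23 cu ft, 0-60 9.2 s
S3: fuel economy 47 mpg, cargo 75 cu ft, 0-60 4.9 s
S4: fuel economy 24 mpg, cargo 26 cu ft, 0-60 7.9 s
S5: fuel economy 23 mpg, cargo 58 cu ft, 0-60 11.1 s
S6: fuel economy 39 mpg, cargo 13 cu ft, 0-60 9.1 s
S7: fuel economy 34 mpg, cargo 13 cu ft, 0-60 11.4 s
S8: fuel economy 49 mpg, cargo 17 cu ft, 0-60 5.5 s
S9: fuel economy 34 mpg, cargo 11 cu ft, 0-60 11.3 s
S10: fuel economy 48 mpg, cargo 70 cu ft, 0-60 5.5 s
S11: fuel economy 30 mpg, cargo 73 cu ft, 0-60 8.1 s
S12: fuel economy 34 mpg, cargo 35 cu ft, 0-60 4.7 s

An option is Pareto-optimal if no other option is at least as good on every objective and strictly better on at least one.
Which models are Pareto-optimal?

S3, S8, S10, S12

S1: dominated by S3 (fuel economy 47≥26, cargo 75≥48, 0-60 4.9≤8.7).
S2: dominated by S1 (fuel economy 26≥22, cargo 48≥23, 0-60 8.7≤9.2).
S3: not dominated (best cargo).
S4: dominated by S3 (fuel economy 47≥24, cargo 75≥26, 0-60 4.9≤7.9).
S5: dominated by S3 (fuel economy 47≥23, cargo 75≥58, 0-60 4.9≤11.1).
S6: dominated by S3 (fuel economy 47≥39, cargo 75≥13, 0-60 4.9≤9.1).
S7: dominated by S3 (fuel economy 47≥34, cargo 75≥13, 0-60 4.9≤11.4).
S8: not dominated (best fuel economy).
S9: dominated by S3 (fuel economy 47≥34, cargo 75≥11, 0-60 4.9≤11.3).
S10: not dominated.
S11: dominated by S3 (fuel economy 47≥30, cargo 75≥73, 0-60 4.9≤8.1).
S12: not dominated (best 0-60).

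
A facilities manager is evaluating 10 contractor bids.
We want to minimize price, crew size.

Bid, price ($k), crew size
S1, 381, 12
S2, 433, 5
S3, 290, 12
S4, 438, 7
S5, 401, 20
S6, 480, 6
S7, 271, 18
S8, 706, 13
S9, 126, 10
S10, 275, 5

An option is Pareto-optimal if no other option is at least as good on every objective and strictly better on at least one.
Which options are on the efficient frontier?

S1: dominated by S3 (price 290≤381, crew size 12≤12).
S2: dominated by S10 (price 275≤433, crew size 5≤5).
S3: dominated by S9 (price 126≤290, crew size 10≤12).
S4: dominated by S2 (price 433≤438, crew size 5≤7).
S5: dominated by S1 (price 381≤401, crew size 12≤20).
S6: dominated by S2 (price 433≤480, crew size 5≤6).
S7: dominated by S9 (price 126≤271, crew size 10≤18).
S8: dominated by S1 (price 381≤706, crew size 12≤13).
S9: not dominated (best price).
S10: not dominated.

S9, S10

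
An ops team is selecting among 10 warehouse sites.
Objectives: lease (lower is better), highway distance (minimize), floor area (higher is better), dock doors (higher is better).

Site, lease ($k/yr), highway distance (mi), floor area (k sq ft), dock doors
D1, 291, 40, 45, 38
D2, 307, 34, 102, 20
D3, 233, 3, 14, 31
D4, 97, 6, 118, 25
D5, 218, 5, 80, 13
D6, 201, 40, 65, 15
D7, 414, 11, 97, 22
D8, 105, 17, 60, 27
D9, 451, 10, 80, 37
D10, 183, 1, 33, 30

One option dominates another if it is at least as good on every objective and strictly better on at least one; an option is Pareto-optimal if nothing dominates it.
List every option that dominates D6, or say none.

D4: lease 97≤201, highway distance 6≤40, floor area 118≥65, dock doors 25≥15 — dominates D6.
Others (D1, D2, D3, D5, D7, D8, D9, D10) are each worse than D6 on at least one objective.

D4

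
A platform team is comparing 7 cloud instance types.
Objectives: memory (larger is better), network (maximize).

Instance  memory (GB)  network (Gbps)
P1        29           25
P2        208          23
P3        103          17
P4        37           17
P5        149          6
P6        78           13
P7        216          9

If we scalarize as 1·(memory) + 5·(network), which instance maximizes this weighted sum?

P2

P1: 1·29 + 5·25 = 154
P2: 1·208 + 5·23 = 323
P3: 1·103 + 5·17 = 188
P4: 1·37 + 5·17 = 122
P5: 1·149 + 5·6 = 179
P6: 1·78 + 5·13 = 143
P7: 1·216 + 5·9 = 261
Highest: P2 at 323.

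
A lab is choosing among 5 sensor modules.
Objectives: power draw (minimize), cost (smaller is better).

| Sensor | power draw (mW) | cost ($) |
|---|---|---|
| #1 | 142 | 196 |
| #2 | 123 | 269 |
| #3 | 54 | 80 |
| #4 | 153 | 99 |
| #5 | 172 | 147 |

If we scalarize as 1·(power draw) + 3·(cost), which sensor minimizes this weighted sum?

#3

#1: 1·142 + 3·196 = 730
#2: 1·123 + 3·269 = 930
#3: 1·54 + 3·80 = 294
#4: 1·153 + 3·99 = 450
#5: 1·172 + 3·147 = 613
Lowest: #3 at 294.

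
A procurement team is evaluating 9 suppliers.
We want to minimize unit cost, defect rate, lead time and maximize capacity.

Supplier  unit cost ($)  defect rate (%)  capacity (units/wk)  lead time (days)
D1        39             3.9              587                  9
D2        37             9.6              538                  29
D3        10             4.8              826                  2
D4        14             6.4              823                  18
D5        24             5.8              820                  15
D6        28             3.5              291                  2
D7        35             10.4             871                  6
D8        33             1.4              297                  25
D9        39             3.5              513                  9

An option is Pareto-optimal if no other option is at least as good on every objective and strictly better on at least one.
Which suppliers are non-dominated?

D1, D3, D6, D7, D8, D9

D1: not dominated.
D2: dominated by D3 (unit cost 10≤37, defect rate 4.8≤9.6, capacity 826≥538, lead time 2≤29).
D3: not dominated (best unit cost).
D4: dominated by D3 (unit cost 10≤14, defect rate 4.8≤6.4, capacity 826≥823, lead time 2≤18).
D5: dominated by D3 (unit cost 10≤24, defect rate 4.8≤5.8, capacity 826≥820, lead time 2≤15).
D6: not dominated.
D7: not dominated (best capacity).
D8: not dominated (best defect rate).
D9: not dominated.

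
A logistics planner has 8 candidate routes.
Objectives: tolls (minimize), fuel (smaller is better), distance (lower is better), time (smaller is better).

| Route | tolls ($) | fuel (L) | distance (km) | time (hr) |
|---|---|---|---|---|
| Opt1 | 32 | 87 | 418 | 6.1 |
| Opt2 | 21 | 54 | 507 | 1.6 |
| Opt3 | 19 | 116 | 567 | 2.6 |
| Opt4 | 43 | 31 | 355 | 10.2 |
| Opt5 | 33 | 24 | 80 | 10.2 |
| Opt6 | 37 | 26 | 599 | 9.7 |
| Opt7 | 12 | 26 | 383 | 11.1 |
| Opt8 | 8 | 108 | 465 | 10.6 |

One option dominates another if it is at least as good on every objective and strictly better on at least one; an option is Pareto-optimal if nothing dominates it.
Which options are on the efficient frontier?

Opt1: not dominated.
Opt2: not dominated (best time).
Opt3: not dominated.
Opt4: dominated by Opt5 (tolls 33≤43, fuel 24≤31, distance 80≤355, time 10.2≤10.2).
Opt5: not dominated (best fuel).
Opt6: not dominated.
Opt7: not dominated.
Opt8: not dominated (best tolls).

Opt1, Opt2, Opt3, Opt5, Opt6, Opt7, Opt8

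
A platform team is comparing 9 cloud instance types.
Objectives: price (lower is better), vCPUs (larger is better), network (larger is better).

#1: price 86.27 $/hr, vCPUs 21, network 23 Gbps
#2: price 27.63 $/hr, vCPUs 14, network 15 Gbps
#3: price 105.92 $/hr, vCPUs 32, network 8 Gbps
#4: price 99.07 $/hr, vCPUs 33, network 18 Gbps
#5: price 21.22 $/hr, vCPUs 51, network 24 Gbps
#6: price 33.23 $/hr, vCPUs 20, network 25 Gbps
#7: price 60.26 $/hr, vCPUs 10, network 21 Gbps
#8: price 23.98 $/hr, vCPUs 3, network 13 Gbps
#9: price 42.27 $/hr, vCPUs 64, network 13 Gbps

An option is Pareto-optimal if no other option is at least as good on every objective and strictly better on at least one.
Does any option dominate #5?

#1: worse on price (86.27 vs 21.22).
#2: worse on price (27.63 vs 21.22).
#3: worse on price (105.92 vs 21.22).
#4: worse on price (99.07 vs 21.22).
#6: worse on price (33.23 vs 21.22).
#7: worse on price (60.26 vs 21.22).
#8: worse on price (23.98 vs 21.22).
#9: worse on price (42.27 vs 21.22).
No option is at least as good as #5 on every objective and strictly better on one.

No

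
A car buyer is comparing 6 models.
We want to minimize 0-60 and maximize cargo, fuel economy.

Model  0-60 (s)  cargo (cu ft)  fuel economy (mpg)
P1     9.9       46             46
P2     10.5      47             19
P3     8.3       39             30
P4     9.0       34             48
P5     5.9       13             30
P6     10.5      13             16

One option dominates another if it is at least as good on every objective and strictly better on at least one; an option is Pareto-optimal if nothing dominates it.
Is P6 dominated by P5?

P5 vs P6: 0-60 5.9≤10.5, cargo 13≥13, fuel economy 30≥16 — P5 is at least as good on every objective with at least one strict improvement.

Yes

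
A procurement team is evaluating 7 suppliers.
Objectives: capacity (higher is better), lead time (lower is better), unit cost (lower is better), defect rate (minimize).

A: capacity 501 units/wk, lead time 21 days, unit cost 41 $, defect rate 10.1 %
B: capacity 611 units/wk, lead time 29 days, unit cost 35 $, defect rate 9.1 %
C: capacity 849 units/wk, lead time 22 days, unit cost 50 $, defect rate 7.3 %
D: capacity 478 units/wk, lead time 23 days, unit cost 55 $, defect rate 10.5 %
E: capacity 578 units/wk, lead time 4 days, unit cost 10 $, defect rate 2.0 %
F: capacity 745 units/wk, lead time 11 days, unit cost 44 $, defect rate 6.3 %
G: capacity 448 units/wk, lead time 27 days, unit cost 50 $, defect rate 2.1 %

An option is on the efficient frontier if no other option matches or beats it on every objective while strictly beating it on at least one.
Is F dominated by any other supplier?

A: worse on capacity (501 vs 745).
B: worse on capacity (611 vs 745).
C: worse on lead time (22 vs 11).
D: worse on capacity (478 vs 745).
E: worse on capacity (578 vs 745).
G: worse on capacity (448 vs 745).
No option is at least as good as F on every objective and strictly better on one.

No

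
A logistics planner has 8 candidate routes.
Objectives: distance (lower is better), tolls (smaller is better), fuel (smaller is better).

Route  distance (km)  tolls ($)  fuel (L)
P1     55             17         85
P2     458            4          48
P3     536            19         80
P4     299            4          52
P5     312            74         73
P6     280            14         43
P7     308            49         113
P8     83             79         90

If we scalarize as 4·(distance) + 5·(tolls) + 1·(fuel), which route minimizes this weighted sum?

P1

P1: 4·55 + 5·17 + 1·85 = 390
P2: 4·458 + 5·4 + 1·48 = 1900
P3: 4·536 + 5·19 + 1·80 = 2319
P4: 4·299 + 5·4 + 1·52 = 1268
P5: 4·312 + 5·74 + 1·73 = 1691
P6: 4·280 + 5·14 + 1·43 = 1233
P7: 4·308 + 5·49 + 1·113 = 1590
P8: 4·83 + 5·79 + 1·90 = 817
Lowest: P1 at 390.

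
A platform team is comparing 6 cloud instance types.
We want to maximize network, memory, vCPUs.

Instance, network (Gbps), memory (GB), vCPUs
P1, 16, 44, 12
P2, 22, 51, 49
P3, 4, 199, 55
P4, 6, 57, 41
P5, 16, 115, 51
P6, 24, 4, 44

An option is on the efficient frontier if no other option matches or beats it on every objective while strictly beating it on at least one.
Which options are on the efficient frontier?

P2, P3, P5, P6

P1: dominated by P2 (network 22≥16, memory 51≥44, vCPUs 49≥12).
P2: not dominated.
P3: not dominated (best memory).
P4: dominated by P5 (network 16≥6, memory 115≥57, vCPUs 51≥41).
P5: not dominated.
P6: not dominated (best network).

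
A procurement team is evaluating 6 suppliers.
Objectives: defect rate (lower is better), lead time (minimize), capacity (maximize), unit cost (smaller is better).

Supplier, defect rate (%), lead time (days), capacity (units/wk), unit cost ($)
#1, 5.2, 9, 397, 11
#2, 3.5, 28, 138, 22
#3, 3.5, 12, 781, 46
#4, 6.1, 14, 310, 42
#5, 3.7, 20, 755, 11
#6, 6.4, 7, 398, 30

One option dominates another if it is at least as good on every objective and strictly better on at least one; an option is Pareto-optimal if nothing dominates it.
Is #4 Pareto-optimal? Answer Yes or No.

#1 vs #4: defect rate 5.2≤6.1, lead time 9≤14, capacity 397≥310, unit cost 11≤42 — #1 is at least as good on every objective and strictly better on at least one, so #1 dominates #4.

No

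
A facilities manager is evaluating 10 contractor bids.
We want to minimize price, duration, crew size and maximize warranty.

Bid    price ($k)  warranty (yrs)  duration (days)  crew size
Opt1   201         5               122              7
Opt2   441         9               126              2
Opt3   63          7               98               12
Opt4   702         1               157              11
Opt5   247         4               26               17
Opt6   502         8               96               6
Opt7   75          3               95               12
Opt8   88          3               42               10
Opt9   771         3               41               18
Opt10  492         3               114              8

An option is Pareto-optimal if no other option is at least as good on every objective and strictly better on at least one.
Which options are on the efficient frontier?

Opt1, Opt2, Opt3, Opt5, Opt6, Opt7, Opt8, Opt10

Opt1: not dominated.
Opt2: not dominated (best warranty).
Opt3: not dominated (best price).
Opt4: dominated by Opt1 (price 201≤702, warranty 5≥1, duration 122≤157, crew size 7≤11).
Opt5: not dominated (best duration).
Opt6: not dominated.
Opt7: not dominated.
Opt8: not dominated.
Opt9: dominated by Opt5 (price 247≤771, warranty 4≥3, duration 26≤41, crew size 17≤18).
Opt10: not dominated.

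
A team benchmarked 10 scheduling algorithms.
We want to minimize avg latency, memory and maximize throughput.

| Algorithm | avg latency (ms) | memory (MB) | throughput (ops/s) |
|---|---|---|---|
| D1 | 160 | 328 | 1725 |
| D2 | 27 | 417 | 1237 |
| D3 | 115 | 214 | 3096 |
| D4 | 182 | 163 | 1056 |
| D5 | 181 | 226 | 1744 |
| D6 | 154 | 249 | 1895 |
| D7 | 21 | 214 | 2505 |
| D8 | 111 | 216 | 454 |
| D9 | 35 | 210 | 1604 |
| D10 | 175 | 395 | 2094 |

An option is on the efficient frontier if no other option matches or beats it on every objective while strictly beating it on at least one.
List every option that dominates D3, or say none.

none

D1: worse on avg latency (160 vs 115).
D2: worse on memory (417 vs 214).
D4: worse on avg latency (182 vs 115).
D5: worse on avg latency (181 vs 115).
D6: worse on avg latency (154 vs 115).
D7: worse on throughput (2505 vs 3096).
D8: worse on memory (216 vs 214).
D9: worse on throughput (1604 vs 3096).
D10: worse on avg latency (175 vs 115).
No option dominates D3.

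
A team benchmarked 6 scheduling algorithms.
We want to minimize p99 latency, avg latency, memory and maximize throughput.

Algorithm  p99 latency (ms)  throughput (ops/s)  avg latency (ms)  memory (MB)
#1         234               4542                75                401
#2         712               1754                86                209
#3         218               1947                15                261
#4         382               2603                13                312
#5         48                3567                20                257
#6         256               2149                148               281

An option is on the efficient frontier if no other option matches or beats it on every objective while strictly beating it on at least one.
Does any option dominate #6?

Yes

#5 vs #6: p99 latency 48≤256, throughput 3567≥2149, avg latency 20≤148, memory 257≤281 — #5 is at least as good on every objective and strictly better on at least one, so #5 dominates #6.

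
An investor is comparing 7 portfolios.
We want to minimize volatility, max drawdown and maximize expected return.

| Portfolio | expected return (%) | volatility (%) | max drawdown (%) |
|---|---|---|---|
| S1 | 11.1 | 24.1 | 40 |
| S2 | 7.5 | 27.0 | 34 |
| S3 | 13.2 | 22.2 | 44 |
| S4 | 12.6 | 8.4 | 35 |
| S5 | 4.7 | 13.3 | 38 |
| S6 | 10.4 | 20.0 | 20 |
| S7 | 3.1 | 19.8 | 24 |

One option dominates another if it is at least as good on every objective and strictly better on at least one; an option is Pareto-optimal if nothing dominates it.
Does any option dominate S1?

S4 vs S1: expected return 12.6≥11.1, volatility 8.4≤24.1, max drawdown 35≤40 — S4 is at least as good on every objective and strictly better on at least one, so S4 dominates S1.

Yes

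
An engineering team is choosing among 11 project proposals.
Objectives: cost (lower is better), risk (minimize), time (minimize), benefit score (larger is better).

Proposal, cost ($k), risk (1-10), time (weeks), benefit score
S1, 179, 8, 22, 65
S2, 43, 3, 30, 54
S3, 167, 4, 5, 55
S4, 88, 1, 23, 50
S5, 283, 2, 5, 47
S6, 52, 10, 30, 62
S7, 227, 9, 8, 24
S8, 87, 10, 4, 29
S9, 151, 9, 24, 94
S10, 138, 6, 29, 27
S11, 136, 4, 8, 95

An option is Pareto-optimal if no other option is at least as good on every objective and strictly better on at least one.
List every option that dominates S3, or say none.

none

S1: worse on cost (179 vs 167).
S2: worse on time (30 vs 5).
S4: worse on time (23 vs 5).
S5: worse on cost (283 vs 167).
S6: worse on risk (10 vs 4).
S7: worse on cost (227 vs 167).
S8: worse on risk (10 vs 4).
S9: worse on risk (9 vs 4).
S10: worse on risk (6 vs 4).
S11: worse on time (8 vs 5).
No option dominates S3.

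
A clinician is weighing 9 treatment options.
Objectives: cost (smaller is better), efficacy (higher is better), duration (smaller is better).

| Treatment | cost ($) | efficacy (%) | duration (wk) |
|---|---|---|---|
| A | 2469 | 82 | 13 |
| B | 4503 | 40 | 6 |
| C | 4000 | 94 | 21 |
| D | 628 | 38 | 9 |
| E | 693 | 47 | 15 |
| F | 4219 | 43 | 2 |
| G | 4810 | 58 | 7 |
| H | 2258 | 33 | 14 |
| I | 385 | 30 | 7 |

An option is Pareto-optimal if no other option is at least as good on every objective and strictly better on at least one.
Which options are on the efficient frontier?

A: not dominated.
B: dominated by F (cost 4219≤4503, efficacy 43≥40, duration 2≤6).
C: not dominated (best efficacy).
D: not dominated.
E: not dominated.
F: not dominated (best duration).
G: not dominated.
H: dominated by D (cost 628≤2258, efficacy 38≥33, duration 9≤14).
I: not dominated (best cost).

A, C, D, E, F, G, I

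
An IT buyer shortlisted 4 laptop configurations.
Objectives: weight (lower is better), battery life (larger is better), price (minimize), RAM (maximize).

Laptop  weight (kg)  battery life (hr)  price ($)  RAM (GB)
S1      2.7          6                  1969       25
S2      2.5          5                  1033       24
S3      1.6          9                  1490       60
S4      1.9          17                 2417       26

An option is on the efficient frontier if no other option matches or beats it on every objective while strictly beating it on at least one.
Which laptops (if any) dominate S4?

S1: worse on weight (2.7 vs 1.9).
S2: worse on weight (2.5 vs 1.9).
S3: worse on battery life (9 vs 17).
No option dominates S4.

none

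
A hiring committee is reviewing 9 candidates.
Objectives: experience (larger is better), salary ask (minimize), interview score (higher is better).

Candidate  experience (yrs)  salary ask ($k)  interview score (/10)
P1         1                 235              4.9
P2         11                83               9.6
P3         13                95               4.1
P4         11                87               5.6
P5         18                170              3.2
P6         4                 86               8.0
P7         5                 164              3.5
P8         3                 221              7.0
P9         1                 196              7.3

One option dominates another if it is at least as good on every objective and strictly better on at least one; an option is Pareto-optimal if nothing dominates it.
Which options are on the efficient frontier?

P2, P3, P5

P1: dominated by P2 (experience 11≥1, salary ask 83≤235, interview score 9.6≥4.9).
P2: not dominated (best salary ask).
P3: not dominated.
P4: dominated by P2 (experience 11≥11, salary ask 83≤87, interview score 9.6≥5.6).
P5: not dominated (best experience).
P6: dominated by P2 (experience 11≥4, salary ask 83≤86, interview score 9.6≥8.0).
P7: dominated by P2 (experience 11≥5, salary ask 83≤164, interview score 9.6≥3.5).
P8: dominated by P2 (experience 11≥3, salary ask 83≤221, interview score 9.6≥7.0).
P9: dominated by P2 (experience 11≥1, salary ask 83≤196, interview score 9.6≥7.3).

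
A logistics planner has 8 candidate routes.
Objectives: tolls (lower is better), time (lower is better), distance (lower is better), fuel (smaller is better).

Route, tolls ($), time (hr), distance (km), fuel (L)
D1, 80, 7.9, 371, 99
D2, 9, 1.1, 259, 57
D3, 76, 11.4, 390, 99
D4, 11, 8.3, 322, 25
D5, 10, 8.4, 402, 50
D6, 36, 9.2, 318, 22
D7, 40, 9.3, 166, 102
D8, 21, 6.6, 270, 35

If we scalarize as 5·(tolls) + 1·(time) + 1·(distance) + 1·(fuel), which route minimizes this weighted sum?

D2

D1: 5·80 + 1·7.9 + 1·371 + 1·99 = 877.9
D2: 5·9 + 1·1.1 + 1·259 + 1·57 = 362.1
D3: 5·76 + 1·11.4 + 1·390 + 1·99 = 880.4
D4: 5·11 + 1·8.3 + 1·322 + 1·25 = 410.3
D5: 5·10 + 1·8.4 + 1·402 + 1·50 = 510.4
D6: 5·36 + 1·9.2 + 1·318 + 1·22 = 529.2
D7: 5·40 + 1·9.3 + 1·166 + 1·102 = 477.3
D8: 5·21 + 1·6.6 + 1·270 + 1·35 = 416.6
Lowest: D2 at 362.1.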